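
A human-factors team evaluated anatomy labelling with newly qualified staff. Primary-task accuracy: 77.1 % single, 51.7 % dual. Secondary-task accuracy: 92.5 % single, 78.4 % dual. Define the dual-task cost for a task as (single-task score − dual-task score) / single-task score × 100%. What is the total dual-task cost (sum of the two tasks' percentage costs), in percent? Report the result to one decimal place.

48.2

Primary cost = (77.1 − 51.7) / 77.1 × 100% = 32.9442%.
Secondary cost = (92.5 − 78.4) / 92.5 × 100% = 15.2432%.
Total = 32.9442% + 15.2432% = 48.1874% ≈ 48.2%.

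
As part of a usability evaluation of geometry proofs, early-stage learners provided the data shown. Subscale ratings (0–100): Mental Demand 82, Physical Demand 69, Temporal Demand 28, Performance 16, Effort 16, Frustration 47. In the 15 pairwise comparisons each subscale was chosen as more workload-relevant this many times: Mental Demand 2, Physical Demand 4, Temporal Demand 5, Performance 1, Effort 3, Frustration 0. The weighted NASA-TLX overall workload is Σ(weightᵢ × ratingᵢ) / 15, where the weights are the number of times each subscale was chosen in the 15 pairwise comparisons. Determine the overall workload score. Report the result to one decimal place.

42.9

The tallies are the weights (they sum to 15).
Weighted sum = 2·82 + 4·69 + 5·28 + 1·16 + 3·16 + 0·47
            = 164 + 276 + 140 + 16 + 48 + 0 = 644.
Overall workload = 644 / 15 = 42.9333 ≈ 42.9.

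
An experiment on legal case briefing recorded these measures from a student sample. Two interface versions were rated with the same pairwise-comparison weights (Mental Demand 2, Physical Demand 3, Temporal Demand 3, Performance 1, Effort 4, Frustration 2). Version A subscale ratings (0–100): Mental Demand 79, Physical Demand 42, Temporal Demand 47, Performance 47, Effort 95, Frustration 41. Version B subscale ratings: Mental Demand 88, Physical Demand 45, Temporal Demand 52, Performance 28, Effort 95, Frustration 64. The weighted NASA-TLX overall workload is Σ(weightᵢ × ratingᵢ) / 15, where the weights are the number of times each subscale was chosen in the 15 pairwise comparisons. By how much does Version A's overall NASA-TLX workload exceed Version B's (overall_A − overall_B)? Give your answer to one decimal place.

-4.6

Version A weighted sum = 2·79 + 3·42 + 3·47 + 1·47 + 4·95 + 2·41 = 158 + 126 + 141 + 47 + 380 + 82 = 934; overall_A = 934/15 = 62.2667.
Version B weighted sum = 2·88 + 3·45 + 3·52 + 1·28 + 4·95 + 2·64 = 176 + 135 + 156 + 28 + 380 + 128 = 1003; overall_B = 1003/15 = 66.8667.
Difference = 62.2667 − 66.8667 = -4.6000 ≈ -4.6.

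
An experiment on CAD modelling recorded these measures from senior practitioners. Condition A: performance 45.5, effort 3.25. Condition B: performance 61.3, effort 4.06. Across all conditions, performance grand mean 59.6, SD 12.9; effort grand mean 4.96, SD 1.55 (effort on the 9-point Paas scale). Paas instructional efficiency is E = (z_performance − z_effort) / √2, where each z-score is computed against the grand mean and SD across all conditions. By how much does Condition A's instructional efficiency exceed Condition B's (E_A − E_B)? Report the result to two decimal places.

-0.50

Condition A: z_P = (45.5 − 59.6)/12.9 = -1.0930; z_E = (3.25 − 4.96)/1.55 = -1.1032; E_A = (-1.0930 − (-1.1032))/√2 = 0.0072.
Condition B: z_P = (61.3 − 59.6)/12.9 = 0.1318; z_E = (4.06 − 4.96)/1.55 = -0.5806; E_B = (0.1318 − (-0.5806))/√2 = 0.5037.
E_A − E_B = 0.0072 − 0.5037 = -0.4965 ≈ -0.50.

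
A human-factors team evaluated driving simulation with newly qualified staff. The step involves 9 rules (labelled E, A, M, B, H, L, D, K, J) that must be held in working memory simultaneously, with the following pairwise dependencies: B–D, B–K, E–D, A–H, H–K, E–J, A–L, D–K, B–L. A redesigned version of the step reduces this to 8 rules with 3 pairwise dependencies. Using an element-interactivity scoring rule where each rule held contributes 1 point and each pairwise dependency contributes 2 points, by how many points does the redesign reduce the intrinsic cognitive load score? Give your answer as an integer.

13

Original: 9 × 1 + 9 × 2 = 9 + 18 = 27.
Redesigned: 8 × 1 + 3 × 2 = 8 + 6 = 14.
Reduction = 27 − 14 = 13.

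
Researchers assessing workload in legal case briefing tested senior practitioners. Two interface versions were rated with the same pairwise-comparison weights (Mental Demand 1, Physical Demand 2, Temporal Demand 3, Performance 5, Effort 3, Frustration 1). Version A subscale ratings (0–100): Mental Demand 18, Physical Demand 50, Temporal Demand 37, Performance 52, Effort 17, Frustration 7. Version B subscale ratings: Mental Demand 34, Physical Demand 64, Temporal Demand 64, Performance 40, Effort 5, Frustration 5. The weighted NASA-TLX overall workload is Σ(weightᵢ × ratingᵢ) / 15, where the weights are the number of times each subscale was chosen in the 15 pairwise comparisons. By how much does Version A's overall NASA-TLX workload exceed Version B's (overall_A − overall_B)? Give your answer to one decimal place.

-1.8

Version A weighted sum = 1·18 + 2·50 + 3·37 + 5·52 + 3·17 + 1·7 = 18 + 100 + 111 + 260 + 51 + 7 = 547; overall_A = 547/15 = 36.4667.
Version B weighted sum = 1·34 + 2·64 + 3·64 + 5·40 + 3·5 + 1·5 = 34 + 128 + 192 + 200 + 15 + 5 = 574; overall_B = 574/15 = 38.2667.
Difference = 36.4667 − 38.2667 = -1.8000 ≈ -1.8.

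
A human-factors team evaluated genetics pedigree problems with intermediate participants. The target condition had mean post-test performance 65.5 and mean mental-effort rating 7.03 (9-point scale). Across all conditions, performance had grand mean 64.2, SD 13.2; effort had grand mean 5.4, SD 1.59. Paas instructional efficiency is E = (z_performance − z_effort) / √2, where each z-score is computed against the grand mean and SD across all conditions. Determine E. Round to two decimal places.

z_performance = (65.5 − 64.2) / 13.2 = 1.3000 / 13.2 = 0.0985.
z_effort = (7.03 − 5.4) / 1.59 = 1.6300 / 1.59 = 1.0252.
z_P − z_E = 0.0985 − 1.0252 = -0.9267.
E = -0.9267 / √2 = -0.9267 / 1.41421 = -0.6553 ≈ -0.66.

-0.66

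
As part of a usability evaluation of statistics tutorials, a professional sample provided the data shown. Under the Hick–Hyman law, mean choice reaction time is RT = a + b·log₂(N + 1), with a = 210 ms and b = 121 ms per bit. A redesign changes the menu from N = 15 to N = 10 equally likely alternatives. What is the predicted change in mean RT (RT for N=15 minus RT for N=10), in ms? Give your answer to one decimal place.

65.4

RT(15) = 210 + 121·log₂(16) = 210 + 121·4.0000 = 694.0000 ms.
RT(10) = 210 + 121·log₂(11) = 210 + 121·3.4594 = 628.5874 ms.
Difference = 694.0000 − 628.5874 = 65.4126 ≈ 65.4 ms.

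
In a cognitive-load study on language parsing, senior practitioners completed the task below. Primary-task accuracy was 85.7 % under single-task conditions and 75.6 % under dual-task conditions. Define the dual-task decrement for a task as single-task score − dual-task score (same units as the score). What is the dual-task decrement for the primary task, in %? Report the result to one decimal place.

Decrement = 85.7 − 75.6 = 10.1000 % ≈ 10.1 %.

10.1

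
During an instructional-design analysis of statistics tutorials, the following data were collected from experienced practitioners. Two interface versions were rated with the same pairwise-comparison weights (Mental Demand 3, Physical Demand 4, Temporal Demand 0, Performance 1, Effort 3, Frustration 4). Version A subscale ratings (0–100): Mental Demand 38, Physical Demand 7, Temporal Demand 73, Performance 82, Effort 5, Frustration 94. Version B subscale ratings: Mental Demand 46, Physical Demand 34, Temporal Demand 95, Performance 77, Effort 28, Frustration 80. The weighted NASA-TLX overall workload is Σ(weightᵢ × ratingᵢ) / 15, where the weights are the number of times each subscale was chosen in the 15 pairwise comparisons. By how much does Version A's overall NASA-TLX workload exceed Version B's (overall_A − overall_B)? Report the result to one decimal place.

Version A weighted sum = 3·38 + 4·7 + 0·73 + 1·82 + 3·5 + 4·94 = 114 + 28 + 0 + 82 + 15 + 376 = 615; overall_A = 615/15 = 41.0000.
Version B weighted sum = 3·46 + 4·34 + 0·95 + 1·77 + 3·28 + 4·80 = 138 + 136 + 0 + 77 + 84 + 320 = 755; overall_B = 755/15 = 50.3333.
Difference = 41.0000 − 50.3333 = -9.3333 ≈ -9.3.

-9.3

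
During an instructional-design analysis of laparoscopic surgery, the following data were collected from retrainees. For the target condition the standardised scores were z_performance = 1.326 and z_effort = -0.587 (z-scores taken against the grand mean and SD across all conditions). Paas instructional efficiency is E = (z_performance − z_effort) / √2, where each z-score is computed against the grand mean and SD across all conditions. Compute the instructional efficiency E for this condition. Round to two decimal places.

z_P − z_E = 1.326 − (-0.587) = 1.9130.
E = 1.9130 / √2 = 1.9130 / 1.41421 = 1.3527 ≈ 1.35.

1.35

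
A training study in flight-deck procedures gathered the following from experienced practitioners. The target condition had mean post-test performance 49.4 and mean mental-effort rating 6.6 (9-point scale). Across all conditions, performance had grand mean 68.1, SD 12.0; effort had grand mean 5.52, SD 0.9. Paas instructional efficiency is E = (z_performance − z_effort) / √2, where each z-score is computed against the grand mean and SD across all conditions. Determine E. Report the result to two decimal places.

-1.95

z_performance = (49.4 − 68.1) / 12.0 = -18.7000 / 12.0 = -1.5583.
z_effort = (6.6 − 5.52) / 0.9 = 1.0800 / 0.9 = 1.2000.
z_P − z_E = -1.5583 − 1.2000 = -2.7583.
E = -2.7583 / √2 = -2.7583 / 1.41421 = -1.9504 ≈ -1.95.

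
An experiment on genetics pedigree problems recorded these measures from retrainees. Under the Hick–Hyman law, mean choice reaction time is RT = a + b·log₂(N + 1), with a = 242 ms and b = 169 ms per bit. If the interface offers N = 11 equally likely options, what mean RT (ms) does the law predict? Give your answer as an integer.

848

log₂(11 + 1) = log₂(12) = 3.5850.
RT = 242 + 169 × 3.5850 = 242 + 605.8650 = 847.8650 ms.
≈ 848 ms.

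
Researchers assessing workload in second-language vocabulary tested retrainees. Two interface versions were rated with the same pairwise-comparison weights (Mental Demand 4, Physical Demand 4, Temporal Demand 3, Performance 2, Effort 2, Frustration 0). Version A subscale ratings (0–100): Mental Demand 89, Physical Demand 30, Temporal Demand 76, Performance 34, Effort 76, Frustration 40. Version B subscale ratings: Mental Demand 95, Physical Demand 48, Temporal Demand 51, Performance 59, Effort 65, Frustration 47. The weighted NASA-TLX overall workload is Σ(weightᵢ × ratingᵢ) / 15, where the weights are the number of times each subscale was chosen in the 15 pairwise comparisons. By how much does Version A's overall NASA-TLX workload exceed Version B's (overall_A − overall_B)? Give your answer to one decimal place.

-3.3

Version A weighted sum = 4·89 + 4·30 + 3·76 + 2·34 + 2·76 + 0·40 = 356 + 120 + 228 + 68 + 152 + 0 = 924; overall_A = 924/15 = 61.6000.
Version B weighted sum = 4·95 + 4·48 + 3·51 + 2·59 + 2·65 + 0·47 = 380 + 192 + 153 + 118 + 130 + 0 = 973; overall_B = 973/15 = 64.8667.
Difference = 61.6000 − 64.8667 = -3.2667 ≈ -3.3.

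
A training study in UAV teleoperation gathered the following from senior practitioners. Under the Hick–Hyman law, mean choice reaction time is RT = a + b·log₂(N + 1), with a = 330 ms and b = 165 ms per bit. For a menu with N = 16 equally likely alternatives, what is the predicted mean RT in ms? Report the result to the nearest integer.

1004

log₂(16 + 1) = log₂(17) = 4.0875.
RT = 330 + 165 × 4.0875 = 330 + 674.4375 = 1004.4375 ms.
≈ 1004 ms.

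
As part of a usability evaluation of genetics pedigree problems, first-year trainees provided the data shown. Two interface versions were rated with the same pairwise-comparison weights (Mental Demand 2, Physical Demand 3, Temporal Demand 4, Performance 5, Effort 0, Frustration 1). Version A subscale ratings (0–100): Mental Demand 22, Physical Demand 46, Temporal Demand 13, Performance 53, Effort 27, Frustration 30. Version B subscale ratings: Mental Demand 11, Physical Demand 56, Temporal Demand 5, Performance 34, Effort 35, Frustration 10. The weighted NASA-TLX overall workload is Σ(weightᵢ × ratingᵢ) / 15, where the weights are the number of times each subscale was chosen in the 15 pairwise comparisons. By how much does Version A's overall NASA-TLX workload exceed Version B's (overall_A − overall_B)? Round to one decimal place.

Version A weighted sum = 2·22 + 3·46 + 4·13 + 5·53 + 0·27 + 1·30 = 44 + 138 + 52 + 265 + 0 + 30 = 529; overall_A = 529/15 = 35.2667.
Version B weighted sum = 2·11 + 3·56 + 4·5 + 5·34 + 0·35 + 1·10 = 22 + 168 + 20 + 170 + 0 + 10 = 390; overall_B = 390/15 = 26.0000.
Difference = 35.2667 − 26.0000 = 9.2667 ≈ 9.3.

9.3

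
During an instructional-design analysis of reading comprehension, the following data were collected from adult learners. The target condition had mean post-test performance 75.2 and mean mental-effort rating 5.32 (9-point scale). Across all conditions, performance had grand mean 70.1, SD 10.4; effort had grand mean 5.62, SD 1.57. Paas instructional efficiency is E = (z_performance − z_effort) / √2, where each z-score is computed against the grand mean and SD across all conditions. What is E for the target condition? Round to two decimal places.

z_performance = (75.2 − 70.1) / 10.4 = 5.1000 / 10.4 = 0.4904.
z_effort = (5.32 − 5.62) / 1.57 = -0.3000 / 1.57 = -0.1911.
z_P − z_E = 0.4904 − (-0.1911) = 0.6815.
E = 0.6815 / √2 = 0.6815 / 1.41421 = 0.4819 ≈ 0.48.

0.48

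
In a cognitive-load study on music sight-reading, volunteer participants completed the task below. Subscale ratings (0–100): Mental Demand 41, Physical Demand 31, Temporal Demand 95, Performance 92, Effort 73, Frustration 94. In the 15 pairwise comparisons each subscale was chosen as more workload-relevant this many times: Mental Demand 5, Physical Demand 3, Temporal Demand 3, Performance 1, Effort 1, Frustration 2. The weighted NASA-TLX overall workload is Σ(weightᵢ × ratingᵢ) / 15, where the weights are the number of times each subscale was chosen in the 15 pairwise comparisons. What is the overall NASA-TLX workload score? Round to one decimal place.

The tallies are the weights (they sum to 15).
Weighted sum = 5·41 + 3·31 + 3·95 + 1·92 + 1·73 + 2·94
            = 205 + 93 + 285 + 92 + 73 + 188 = 936.
Overall workload = 936 / 15 = 62.4000 ≈ 62.4.

62.4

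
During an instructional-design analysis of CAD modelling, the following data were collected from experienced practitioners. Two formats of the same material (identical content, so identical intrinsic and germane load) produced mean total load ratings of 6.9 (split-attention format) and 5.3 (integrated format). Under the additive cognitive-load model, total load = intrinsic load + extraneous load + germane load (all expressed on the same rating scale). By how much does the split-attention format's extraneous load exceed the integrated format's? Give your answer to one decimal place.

Intrinsic and germane load are equal across formats, so the difference in total load equals the difference in extraneous load.
Extraneous-load difference = 6.9 − 5.3 = 1.6.

1.6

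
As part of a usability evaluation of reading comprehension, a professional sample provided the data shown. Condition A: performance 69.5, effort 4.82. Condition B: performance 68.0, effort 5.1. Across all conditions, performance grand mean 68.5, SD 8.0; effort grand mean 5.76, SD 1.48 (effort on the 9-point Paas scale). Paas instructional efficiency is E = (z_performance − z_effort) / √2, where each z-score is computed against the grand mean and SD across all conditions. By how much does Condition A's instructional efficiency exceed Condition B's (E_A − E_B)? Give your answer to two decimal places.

Condition A: z_P = (69.5 − 68.5)/8.0 = 0.1250; z_E = (4.82 − 5.76)/1.48 = -0.6351; E_A = (0.1250 − (-0.6351))/√2 = 0.5375.
Condition B: z_P = (68.0 − 68.5)/8.0 = -0.0625; z_E = (5.1 − 5.76)/1.48 = -0.4459; E_B = (-0.0625 − (-0.4459))/√2 = 0.2711.
E_A − E_B = 0.5375 − 0.2711 = 0.2664 ≈ 0.27.

0.27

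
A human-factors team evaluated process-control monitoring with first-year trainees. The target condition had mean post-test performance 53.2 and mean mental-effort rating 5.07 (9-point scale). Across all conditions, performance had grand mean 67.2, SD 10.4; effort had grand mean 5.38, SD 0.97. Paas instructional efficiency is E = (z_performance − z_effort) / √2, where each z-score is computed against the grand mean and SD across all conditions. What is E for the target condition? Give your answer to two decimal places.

z_performance = (53.2 − 67.2) / 10.4 = -14.0000 / 10.4 = -1.3462.
z_effort = (5.07 − 5.38) / 0.97 = -0.3100 / 0.97 = -0.3196.
z_P − z_E = -1.3462 − (-0.3196) = -1.0266.
E = -1.0266 / √2 = -1.0266 / 1.41421 = -0.7259 ≈ -0.73.

-0.73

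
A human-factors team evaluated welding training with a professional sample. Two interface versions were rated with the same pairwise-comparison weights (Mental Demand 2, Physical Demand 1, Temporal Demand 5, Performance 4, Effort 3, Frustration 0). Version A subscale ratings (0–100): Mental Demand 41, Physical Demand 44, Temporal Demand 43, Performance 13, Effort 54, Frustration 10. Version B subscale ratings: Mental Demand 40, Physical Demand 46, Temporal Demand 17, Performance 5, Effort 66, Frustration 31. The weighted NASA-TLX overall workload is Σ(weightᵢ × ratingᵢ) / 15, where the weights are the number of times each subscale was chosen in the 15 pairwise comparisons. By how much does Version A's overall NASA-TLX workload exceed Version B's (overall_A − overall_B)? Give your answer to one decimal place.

Version A weighted sum = 2·41 + 1·44 + 5·43 + 4·13 + 3·54 + 0·10 = 82 + 44 + 215 + 52 + 162 + 0 = 555; overall_A = 555/15 = 37.0000.
Version B weighted sum = 2·40 + 1·46 + 5·17 + 4·5 + 3·66 + 0·31 = 80 + 46 + 85 + 20 + 198 + 0 = 429; overall_B = 429/15 = 28.6000.
Difference = 37.0000 − 28.6000 = 8.4000 ≈ 8.4.

8.4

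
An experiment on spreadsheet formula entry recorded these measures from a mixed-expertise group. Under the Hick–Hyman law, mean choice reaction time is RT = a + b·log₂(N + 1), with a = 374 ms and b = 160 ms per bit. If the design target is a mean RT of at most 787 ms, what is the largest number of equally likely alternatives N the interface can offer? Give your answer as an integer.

4

Set 374 + 160·log₂(N + 1) ≤ 787.
log₂(N + 1) ≤ (787 − 374) / 160 = 2.5812.
N + 1 ≤ 2^2.5812 = 5.9844.
N ≤ 4.9844, so the largest integer N is 4.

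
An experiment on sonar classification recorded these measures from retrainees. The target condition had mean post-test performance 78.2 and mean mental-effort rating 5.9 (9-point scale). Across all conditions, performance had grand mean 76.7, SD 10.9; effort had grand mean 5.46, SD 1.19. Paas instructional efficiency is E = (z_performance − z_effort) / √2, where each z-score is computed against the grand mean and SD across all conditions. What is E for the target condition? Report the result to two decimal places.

-0.16

z_performance = (78.2 − 76.7) / 10.9 = 1.5000 / 10.9 = 0.1376.
z_effort = (5.9 − 5.46) / 1.19 = 0.4400 / 1.19 = 0.3697.
z_P − z_E = 0.1376 − 0.3697 = -0.2321.
E = -0.2321 / √2 = -0.2321 / 1.41421 = -0.1641 ≈ -0.16.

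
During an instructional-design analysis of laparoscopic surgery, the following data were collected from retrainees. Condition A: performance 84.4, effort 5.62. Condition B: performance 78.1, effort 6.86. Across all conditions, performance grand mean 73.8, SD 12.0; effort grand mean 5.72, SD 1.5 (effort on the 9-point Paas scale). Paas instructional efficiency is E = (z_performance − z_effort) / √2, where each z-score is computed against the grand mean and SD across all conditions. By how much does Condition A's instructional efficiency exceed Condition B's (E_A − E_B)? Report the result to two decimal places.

Condition A: z_P = (84.4 − 73.8)/12.0 = 0.8833; z_E = (5.62 − 5.72)/1.5 = -0.0667; E_A = (0.8833 − (-0.0667))/√2 = 0.6718.
Condition B: z_P = (78.1 − 73.8)/12.0 = 0.3583; z_E = (6.86 − 5.72)/1.5 = 0.7600; E_B = (0.3583 − 0.7600)/√2 = -0.2840.
E_A − E_B = 0.6718 − (-0.2840) = 0.9558 ≈ 0.96.

0.96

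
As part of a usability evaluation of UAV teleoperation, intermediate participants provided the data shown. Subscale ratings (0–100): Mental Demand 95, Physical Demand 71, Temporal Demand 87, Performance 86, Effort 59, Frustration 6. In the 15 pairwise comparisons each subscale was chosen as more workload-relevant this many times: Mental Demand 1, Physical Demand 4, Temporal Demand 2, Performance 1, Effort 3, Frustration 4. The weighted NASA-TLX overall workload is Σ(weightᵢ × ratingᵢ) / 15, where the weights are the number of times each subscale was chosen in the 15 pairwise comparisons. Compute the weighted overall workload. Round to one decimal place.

56.0

The tallies are the weights (they sum to 15).
Weighted sum = 1·95 + 4·71 + 2·87 + 1·86 + 3·59 + 4·6
            = 95 + 284 + 174 + 86 + 177 + 24 = 840.
Overall workload = 840 / 15 = 56.0000 ≈ 56.0.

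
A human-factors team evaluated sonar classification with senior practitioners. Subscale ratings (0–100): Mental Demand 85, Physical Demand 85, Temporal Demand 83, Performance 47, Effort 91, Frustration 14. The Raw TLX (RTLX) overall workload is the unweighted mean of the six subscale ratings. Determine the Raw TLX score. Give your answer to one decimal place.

67.5

Sum of ratings = 85 + 85 + 83 + 47 + 91 + 14 = 405.
RTLX = 405 / 6 = 67.5000 ≈ 67.5.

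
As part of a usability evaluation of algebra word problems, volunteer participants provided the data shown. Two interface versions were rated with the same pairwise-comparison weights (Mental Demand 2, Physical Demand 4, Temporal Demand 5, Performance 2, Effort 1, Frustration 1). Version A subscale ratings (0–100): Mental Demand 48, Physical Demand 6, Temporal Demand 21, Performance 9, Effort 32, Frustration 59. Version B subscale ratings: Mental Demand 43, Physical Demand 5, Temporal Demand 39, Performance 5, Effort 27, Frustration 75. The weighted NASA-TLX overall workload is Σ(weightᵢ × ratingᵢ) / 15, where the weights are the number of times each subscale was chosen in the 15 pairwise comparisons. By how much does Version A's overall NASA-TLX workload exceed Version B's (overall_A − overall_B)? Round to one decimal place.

Version A weighted sum = 2·48 + 4·6 + 5·21 + 2·9 + 1·32 + 1·59 = 96 + 24 + 105 + 18 + 32 + 59 = 334; overall_A = 334/15 = 22.2667.
Version B weighted sum = 2·43 + 4·5 + 5·39 + 2·5 + 1·27 + 1·75 = 86 + 20 + 195 + 10 + 27 + 75 = 413; overall_B = 413/15 = 27.5333.
Difference = 22.2667 − 27.5333 = -5.2666 ≈ -5.3.

-5.3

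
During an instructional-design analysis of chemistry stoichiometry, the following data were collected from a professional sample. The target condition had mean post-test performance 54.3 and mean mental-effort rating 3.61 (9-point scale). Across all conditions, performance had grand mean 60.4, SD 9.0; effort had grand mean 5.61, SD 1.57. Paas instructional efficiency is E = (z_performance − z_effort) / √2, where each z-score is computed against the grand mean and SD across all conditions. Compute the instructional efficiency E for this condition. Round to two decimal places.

0.42

z_performance = (54.3 − 60.4) / 9.0 = -6.1000 / 9.0 = -0.6778.
z_effort = (3.61 − 5.61) / 1.57 = -2.0000 / 1.57 = -1.2739.
z_P − z_E = -0.6778 − (-1.2739) = 0.5961.
E = 0.5961 / √2 = 0.5961 / 1.41421 = 0.4215 ≈ 0.42.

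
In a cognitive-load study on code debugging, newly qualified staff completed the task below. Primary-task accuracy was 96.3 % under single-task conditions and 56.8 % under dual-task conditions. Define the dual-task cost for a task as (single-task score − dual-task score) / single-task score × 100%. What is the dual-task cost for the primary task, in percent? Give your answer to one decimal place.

Cost = (96.3 − 56.8) / 96.3 × 100%
     = 39.5000 / 96.3 × 100% = 41.0177%.
≈ 41.0%.

41.0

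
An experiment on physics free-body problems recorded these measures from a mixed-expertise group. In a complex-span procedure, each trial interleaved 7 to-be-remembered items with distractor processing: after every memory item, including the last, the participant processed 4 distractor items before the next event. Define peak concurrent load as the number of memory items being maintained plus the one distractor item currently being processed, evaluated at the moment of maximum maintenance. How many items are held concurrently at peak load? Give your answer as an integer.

8

Maintenance is greatest during the distractor(s) after memory item 7: all 7 memory items are being held.
One distractor item is concurrently being processed.
Peak concurrent load = 7 + 1 = 8 items.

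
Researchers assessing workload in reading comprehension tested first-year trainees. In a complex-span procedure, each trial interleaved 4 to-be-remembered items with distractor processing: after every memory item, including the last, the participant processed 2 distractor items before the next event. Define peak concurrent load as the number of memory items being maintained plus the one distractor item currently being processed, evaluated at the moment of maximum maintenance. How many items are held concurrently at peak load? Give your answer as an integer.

Maintenance is greatest during the distractor(s) after memory item 4: all 4 memory items are being held.
One distractor item is concurrently being processed.
Peak concurrent load = 4 + 1 = 5 items.

5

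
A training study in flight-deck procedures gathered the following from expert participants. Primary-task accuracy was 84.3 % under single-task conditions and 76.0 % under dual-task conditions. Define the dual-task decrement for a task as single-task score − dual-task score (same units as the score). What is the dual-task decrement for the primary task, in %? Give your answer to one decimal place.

8.3

Decrement = 84.3 − 76.0 = 8.3000 % ≈ 8.3 %.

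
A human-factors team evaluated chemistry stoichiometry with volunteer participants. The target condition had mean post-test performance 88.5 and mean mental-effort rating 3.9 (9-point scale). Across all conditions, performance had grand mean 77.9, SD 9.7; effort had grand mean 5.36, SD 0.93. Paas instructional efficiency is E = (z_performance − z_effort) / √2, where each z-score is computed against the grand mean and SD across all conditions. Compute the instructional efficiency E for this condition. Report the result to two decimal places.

z_performance = (88.5 − 77.9) / 9.7 = 10.6000 / 9.7 = 1.0928.
z_effort = (3.9 − 5.36) / 0.93 = -1.4600 / 0.93 = -1.5699.
z_P − z_E = 1.0928 − (-1.5699) = 2.6627.
E = 2.6627 / √2 = 2.6627 / 1.41421 = 1.8828 ≈ 1.88.

1.88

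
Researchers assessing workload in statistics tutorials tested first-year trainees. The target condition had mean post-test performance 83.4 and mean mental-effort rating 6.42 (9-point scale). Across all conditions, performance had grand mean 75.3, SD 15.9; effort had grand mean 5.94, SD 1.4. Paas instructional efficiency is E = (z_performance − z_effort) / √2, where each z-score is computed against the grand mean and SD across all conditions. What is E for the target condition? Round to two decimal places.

0.12

z_performance = (83.4 − 75.3) / 15.9 = 8.1000 / 15.9 = 0.5094.
z_effort = (6.42 − 5.94) / 1.4 = 0.4800 / 1.4 = 0.3429.
z_P − z_E = 0.5094 − 0.3429 = 0.1665.
E = 0.1665 / √2 = 0.1665 / 1.41421 = 0.1177 ≈ 0.12.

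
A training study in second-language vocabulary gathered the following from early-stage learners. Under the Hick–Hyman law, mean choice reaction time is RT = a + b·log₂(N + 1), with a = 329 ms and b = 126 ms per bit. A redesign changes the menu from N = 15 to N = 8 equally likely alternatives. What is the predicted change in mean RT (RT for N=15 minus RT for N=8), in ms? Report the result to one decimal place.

104.6

RT(15) = 329 + 126·log₂(16) = 329 + 126·4.0000 = 833.0000 ms.
RT(8) = 329 + 126·log₂(9) = 329 + 126·3.1699 = 728.4074 ms.
Difference = 833.0000 − 728.4074 = 104.5926 ≈ 104.6 ms.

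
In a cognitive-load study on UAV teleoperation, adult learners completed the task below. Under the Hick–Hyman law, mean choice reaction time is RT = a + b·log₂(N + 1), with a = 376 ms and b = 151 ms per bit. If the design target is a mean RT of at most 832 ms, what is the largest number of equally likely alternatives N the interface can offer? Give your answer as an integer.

7

Set 376 + 151·log₂(N + 1) ≤ 832.
log₂(N + 1) ≤ (832 − 376) / 151 = 3.0199.
N + 1 ≤ 2^3.0199 = 8.1111.
N ≤ 7.1111, so the largest integer N is 7.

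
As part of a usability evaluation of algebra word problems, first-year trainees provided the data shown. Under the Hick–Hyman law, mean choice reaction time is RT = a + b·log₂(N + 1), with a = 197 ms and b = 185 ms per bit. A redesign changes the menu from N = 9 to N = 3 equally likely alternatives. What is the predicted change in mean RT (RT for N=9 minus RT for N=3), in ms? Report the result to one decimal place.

RT(9) = 197 + 185·log₂(10) = 197 + 185·3.3219 = 811.5515 ms.
RT(3) = 197 + 185·log₂(4) = 197 + 185·2.0000 = 567.0000 ms.
Difference = 811.5515 − 567.0000 = 244.5515 ≈ 244.6 ms.

244.6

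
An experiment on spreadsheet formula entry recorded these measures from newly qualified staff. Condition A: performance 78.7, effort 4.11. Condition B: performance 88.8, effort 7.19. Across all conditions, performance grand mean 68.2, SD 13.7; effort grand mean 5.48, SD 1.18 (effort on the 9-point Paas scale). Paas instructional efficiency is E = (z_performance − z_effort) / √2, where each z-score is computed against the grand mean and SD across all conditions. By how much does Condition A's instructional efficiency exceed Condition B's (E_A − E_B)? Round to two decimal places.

1.32

Condition A: z_P = (78.7 − 68.2)/13.7 = 0.7664; z_E = (4.11 − 5.48)/1.18 = -1.1610; E_A = (0.7664 − (-1.1610))/√2 = 1.3629.
Condition B: z_P = (88.8 − 68.2)/13.7 = 1.5036; z_E = (7.19 − 5.48)/1.18 = 1.4492; E_B = (1.5036 − 1.4492)/√2 = 0.0385.
E_A − E_B = 1.3629 − 0.0385 = 1.3244 ≈ 1.32.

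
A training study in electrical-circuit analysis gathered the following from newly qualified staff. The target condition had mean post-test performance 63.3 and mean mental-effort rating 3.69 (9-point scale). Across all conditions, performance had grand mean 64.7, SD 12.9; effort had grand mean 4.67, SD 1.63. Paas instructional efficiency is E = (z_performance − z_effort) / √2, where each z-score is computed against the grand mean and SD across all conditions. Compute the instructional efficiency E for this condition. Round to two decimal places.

0.35

z_performance = (63.3 − 64.7) / 12.9 = -1.4000 / 12.9 = -0.1085.
z_effort = (3.69 − 4.67) / 1.63 = -0.9800 / 1.63 = -0.6012.
z_P − z_E = -0.1085 − (-0.6012) = 0.4927.
E = 0.4927 / √2 = 0.4927 / 1.41421 = 0.3484 ≈ 0.35.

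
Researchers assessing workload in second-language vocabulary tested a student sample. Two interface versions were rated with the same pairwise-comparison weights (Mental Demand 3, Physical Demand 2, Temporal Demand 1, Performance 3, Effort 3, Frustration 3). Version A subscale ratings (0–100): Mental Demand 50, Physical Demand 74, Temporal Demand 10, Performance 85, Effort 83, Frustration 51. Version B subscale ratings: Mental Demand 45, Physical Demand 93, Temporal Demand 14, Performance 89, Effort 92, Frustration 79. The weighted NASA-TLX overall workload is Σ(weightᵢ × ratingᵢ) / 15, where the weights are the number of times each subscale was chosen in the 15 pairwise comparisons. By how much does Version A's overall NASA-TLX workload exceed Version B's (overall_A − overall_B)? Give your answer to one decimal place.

-10.0

Version A weighted sum = 3·50 + 2·74 + 1·10 + 3·85 + 3·83 + 3·51 = 150 + 148 + 10 + 255 + 249 + 153 = 965; overall_A = 965/15 = 64.3333.
Version B weighted sum = 3·45 + 2·93 + 1·14 + 3·89 + 3·92 + 3·79 = 135 + 186 + 14 + 267 + 276 + 237 = 1115; overall_B = 1115/15 = 74.3333.
Difference = 64.3333 − 74.3333 = -10.0000 ≈ -10.0.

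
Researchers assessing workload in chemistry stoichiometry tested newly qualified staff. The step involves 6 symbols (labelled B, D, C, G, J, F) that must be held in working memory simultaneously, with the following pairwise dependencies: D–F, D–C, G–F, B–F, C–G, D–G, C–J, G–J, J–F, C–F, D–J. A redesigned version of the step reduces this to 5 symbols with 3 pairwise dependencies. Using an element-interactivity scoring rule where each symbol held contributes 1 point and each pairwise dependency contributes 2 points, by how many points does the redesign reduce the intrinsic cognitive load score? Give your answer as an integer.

Original: 6 × 1 + 11 × 2 = 6 + 22 = 28.
Redesigned: 5 × 1 + 3 × 2 = 5 + 6 = 11.
Reduction = 28 − 11 = 17.

17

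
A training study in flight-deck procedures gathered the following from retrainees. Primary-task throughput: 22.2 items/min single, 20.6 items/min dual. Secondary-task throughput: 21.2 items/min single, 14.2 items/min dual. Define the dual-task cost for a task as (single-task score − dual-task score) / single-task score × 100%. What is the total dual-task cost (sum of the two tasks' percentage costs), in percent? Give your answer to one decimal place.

Primary cost = (22.2 − 20.6) / 22.2 × 100% = 7.2072%.
Secondary cost = (21.2 − 14.2) / 21.2 × 100% = 33.0189%.
Total = 7.2072% + 33.0189% = 40.2261% ≈ 40.2%.

40.2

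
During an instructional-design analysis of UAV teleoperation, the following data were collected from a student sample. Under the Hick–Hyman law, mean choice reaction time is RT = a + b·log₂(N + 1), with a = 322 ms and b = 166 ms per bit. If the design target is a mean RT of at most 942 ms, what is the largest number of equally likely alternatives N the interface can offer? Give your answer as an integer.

12

Set 322 + 166·log₂(N + 1) ≤ 942.
log₂(N + 1) ≤ (942 − 322) / 166 = 3.7349.
N + 1 ≤ 2^3.7349 = 13.3143.
N ≤ 12.3143, so the largest integer N is 12.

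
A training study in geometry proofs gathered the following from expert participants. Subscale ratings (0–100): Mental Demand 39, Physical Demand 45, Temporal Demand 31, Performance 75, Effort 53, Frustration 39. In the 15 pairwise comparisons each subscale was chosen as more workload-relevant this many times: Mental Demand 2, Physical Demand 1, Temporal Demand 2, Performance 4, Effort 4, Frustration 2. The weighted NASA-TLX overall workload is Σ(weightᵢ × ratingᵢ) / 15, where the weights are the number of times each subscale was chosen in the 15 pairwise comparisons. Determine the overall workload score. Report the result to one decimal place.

The tallies are the weights (they sum to 15).
Weighted sum = 2·39 + 1·45 + 2·31 + 4·75 + 4·53 + 2·39
            = 78 + 45 + 62 + 300 + 212 + 78 = 775.
Overall workload = 775 / 15 = 51.6667 ≈ 51.7.

51.7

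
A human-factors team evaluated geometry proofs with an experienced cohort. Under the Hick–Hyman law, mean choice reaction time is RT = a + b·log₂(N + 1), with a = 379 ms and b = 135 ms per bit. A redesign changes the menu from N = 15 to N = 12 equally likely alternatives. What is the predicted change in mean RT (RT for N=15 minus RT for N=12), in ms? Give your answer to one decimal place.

40.4

RT(15) = 379 + 135·log₂(16) = 379 + 135·4.0000 = 919.0000 ms.
RT(12) = 379 + 135·log₂(13) = 379 + 135·3.7004 = 878.5540 ms.
Difference = 919.0000 − 878.5540 = 40.4460 ≈ 40.4 ms.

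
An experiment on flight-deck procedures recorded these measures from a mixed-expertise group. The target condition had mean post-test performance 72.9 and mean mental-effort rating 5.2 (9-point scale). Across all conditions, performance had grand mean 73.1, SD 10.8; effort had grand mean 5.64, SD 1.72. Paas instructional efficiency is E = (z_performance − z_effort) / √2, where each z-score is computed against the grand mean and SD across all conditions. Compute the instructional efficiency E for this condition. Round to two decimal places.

z_performance = (72.9 − 73.1) / 10.8 = -0.2000 / 10.8 = -0.0185.
z_effort = (5.2 − 5.64) / 1.72 = -0.4400 / 1.72 = -0.2558.
z_P − z_E = -0.0185 − (-0.2558) = 0.2373.
E = 0.2373 / √2 = 0.2373 / 1.41421 = 0.1678 ≈ 0.17.

0.17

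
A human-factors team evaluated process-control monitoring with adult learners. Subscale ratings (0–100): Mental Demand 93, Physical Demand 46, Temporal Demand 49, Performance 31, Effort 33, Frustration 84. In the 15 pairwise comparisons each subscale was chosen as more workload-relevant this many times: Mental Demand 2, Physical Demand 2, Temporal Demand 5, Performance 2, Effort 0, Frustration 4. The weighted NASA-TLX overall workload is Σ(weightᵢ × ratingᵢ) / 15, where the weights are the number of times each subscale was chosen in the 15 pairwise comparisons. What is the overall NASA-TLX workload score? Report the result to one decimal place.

61.4

The tallies are the weights (they sum to 15).
Weighted sum = 2·93 + 2·46 + 5·49 + 2·31 + 0·33 + 4·84
            = 186 + 92 + 245 + 62 + 0 + 336 = 921.
Overall workload = 921 / 15 = 61.4000 ≈ 61.4.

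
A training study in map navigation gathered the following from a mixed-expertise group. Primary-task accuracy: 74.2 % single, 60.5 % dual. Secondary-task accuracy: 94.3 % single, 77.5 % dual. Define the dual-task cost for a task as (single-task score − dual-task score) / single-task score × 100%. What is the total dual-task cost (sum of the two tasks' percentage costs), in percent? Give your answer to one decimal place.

Primary cost = (74.2 − 60.5) / 74.2 × 100% = 18.4636%.
Secondary cost = (94.3 − 77.5) / 94.3 × 100% = 17.8155%.
Total = 18.4636% + 17.8155% = 36.2791% ≈ 36.3%.

36.3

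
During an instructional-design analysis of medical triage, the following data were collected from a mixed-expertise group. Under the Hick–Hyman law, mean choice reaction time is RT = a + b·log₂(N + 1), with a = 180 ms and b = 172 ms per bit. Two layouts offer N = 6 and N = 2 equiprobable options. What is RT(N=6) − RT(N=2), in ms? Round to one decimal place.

RT(6) = 180 + 172·log₂(7) = 180 + 172·2.8074 = 662.8728 ms.
RT(2) = 180 + 172·log₂(3) = 180 + 172·1.5850 = 452.6200 ms.
Difference = 662.8728 − 452.6200 = 210.2528 ≈ 210.3 ms.

210.3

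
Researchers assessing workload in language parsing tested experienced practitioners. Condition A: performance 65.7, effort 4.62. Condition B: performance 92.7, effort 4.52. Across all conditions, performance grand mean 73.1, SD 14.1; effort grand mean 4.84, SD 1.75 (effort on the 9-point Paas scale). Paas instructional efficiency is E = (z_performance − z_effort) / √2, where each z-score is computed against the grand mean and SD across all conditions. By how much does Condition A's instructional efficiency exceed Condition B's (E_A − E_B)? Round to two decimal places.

-1.39

Condition A: z_P = (65.7 − 73.1)/14.1 = -0.5248; z_E = (4.62 − 4.84)/1.75 = -0.1257; E_A = (-0.5248 − (-0.1257))/√2 = -0.2822.
Condition B: z_P = (92.7 − 73.1)/14.1 = 1.3901; z_E = (4.52 − 4.84)/1.75 = -0.1829; E_B = (1.3901 − (-0.1829))/√2 = 1.1123.
E_A − E_B = -0.2822 − 1.1123 = -1.3945 ≈ -1.39.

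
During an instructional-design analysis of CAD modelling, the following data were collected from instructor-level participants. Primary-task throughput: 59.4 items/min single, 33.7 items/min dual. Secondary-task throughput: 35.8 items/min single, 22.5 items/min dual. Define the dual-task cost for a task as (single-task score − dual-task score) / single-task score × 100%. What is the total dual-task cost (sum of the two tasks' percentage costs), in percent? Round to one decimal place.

Primary cost = (59.4 − 33.7) / 59.4 × 100% = 43.2660%.
Secondary cost = (35.8 − 22.5) / 35.8 × 100% = 37.1508%.
Total = 43.2660% + 37.1508% = 80.4168% ≈ 80.4%.

80.4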